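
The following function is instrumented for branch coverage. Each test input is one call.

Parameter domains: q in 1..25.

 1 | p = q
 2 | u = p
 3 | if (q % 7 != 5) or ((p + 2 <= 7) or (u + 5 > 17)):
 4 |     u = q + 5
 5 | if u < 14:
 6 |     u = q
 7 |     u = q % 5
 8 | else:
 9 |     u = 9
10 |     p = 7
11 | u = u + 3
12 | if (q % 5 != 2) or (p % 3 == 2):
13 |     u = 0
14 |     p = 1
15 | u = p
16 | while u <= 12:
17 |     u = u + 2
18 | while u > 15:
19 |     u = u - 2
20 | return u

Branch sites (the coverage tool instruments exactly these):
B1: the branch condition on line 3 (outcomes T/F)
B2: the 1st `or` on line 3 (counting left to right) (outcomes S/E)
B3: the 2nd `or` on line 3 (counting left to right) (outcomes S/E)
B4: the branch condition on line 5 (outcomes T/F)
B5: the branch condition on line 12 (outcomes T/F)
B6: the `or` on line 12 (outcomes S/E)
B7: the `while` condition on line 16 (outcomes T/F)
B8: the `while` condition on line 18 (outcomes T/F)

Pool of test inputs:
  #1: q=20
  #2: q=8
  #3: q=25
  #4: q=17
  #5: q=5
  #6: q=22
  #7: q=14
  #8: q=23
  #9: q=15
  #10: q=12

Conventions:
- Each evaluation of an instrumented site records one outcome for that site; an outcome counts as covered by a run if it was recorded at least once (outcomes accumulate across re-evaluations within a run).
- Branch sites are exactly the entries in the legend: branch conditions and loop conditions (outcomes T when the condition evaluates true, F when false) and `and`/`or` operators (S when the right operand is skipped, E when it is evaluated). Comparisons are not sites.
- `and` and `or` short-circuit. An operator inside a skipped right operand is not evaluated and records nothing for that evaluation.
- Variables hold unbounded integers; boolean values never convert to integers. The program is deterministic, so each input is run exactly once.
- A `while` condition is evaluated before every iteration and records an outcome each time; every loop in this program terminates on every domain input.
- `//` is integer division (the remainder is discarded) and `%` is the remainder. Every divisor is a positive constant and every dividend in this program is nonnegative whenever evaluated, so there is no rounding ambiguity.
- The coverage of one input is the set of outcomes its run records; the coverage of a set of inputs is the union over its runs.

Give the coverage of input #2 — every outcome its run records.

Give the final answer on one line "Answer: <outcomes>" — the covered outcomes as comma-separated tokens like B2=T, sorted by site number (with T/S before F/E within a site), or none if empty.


Simulating input #2 (q=8) step by step:
  B2->S, B1->T, B4->T, B6->S, B5->T, B7->T, B7->T, B7->T, B7->T, B7->T
  B7->T, B7->F, B8->F
collecting distinct outcomes: B1=T, B2=S, B4=T, B5=T, B6=S, B7=T, B7=F, B8=F
Answer: B1=T, B2=S, B4=T, B5=T, B6=S, B7=T, B7=F, B8=F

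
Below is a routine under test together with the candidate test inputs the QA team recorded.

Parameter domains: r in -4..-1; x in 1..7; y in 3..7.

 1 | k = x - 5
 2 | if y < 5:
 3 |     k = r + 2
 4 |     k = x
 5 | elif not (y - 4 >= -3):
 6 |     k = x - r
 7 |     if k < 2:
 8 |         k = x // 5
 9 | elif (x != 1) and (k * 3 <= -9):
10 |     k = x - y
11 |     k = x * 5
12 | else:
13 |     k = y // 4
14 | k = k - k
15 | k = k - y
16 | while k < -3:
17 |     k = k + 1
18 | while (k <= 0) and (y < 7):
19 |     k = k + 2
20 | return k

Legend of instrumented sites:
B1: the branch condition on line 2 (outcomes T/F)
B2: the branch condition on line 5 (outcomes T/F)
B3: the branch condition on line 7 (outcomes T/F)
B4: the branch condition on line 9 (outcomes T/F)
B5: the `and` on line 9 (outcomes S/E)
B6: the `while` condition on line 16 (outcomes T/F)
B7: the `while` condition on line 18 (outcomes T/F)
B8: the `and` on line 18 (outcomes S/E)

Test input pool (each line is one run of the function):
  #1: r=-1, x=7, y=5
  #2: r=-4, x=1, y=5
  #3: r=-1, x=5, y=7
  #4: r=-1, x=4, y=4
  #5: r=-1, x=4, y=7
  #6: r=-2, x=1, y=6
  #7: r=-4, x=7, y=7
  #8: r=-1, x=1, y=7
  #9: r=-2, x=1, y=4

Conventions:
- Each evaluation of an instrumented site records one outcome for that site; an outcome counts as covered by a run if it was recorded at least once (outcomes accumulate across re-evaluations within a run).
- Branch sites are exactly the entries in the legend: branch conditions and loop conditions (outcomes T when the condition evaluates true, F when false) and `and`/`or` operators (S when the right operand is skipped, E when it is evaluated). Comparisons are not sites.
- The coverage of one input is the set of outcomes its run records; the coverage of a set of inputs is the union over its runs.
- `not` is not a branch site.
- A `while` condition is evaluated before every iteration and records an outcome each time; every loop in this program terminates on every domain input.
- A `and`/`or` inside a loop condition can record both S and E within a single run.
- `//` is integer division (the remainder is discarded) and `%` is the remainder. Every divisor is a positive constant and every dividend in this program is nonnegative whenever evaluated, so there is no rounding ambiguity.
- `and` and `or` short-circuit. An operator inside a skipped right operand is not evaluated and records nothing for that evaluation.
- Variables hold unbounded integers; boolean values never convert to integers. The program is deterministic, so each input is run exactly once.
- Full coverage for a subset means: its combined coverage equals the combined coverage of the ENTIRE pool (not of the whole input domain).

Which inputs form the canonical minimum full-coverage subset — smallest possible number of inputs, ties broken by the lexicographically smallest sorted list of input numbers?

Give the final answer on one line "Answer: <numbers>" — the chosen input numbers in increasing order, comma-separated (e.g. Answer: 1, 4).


test 1 (r=-1, x=7, y=5) fires B1->F, B2->F, B5->E, B4->F, B6->T, B6->T, B6->F, B8->E, B7->T, B8->E, B7->T, B8->S, B7->F; hits B1=F, B2=F, B4=F, B5=E, B6=T, B6=F, B7=T, B7=F, B8=S, B8=E
test 2 (r=-4, x=1, y=5) fires B1->F, B2->F, B5->S, B4->F, B6->T, B6->T, B6->F, B8->E, B7->T, B8->E, B7->T, B8->S, B7->F; hits B1=F, B2=F, B4=F, B5=S, B6=T, B6=F, B7=T, B7=F, B8=S, B8=E
test 3 (r=-1, x=5, y=7) fires B1->F, B2->F, B5->E, B4->F, B6->T, B6->T, B6->T, B6->T, B6->F, B8->E, B7->F; hits B1=F, B2=F, B4=F, B5=E, B6=T, B6=F, B7=F, B8=E
test 4 (r=-1, x=4, y=4) fires B1->T, B6->T, B6->F, B8->E, B7->T, B8->E, B7->T, B8->S, B7->F; hits B1=T, B6=T, B6=F, B7=T, B7=F, B8=S, B8=E
test 5 (r=-1, x=4, y=7) fires B1->F, B2->F, B5->E, B4->F, B6->T, B6->T, B6->T, B6->T, B6->F, B8->E, B7->F; hits B1=F, B2=F, B4=F, B5=E, B6=T, B6=F, B7=F, B8=E
test 6 (r=-2, x=1, y=6) fires B1->F, B2->F, B5->S, B4->F, B6->T, B6->T, B6->T, B6->F, B8->E, B7->T, B8->E, B7->T, B8->S, B7->F; hits B1=F, B2=F, B4=F, B5=S, B6=T, B6=F, B7=T, B7=F, B8=S, B8=E
test 7 (r=-4, x=7, y=7) fires B1->F, B2->F, B5->E, B4->F, B6->T, B6->T, B6->T, B6->T, B6->F, B8->E, B7->F; hits B1=F, B2=F, B4=F, B5=E, B6=T, B6=F, B7=F, B8=E
test 8 (r=-1, x=1, y=7) fires B1->F, B2->F, B5->S, B4->F, B6->T, B6->T, B6->T, B6->T, B6->F, B8->E, B7->F; hits B1=F, B2=F, B4=F, B5=S, B6=T, B6=F, B7=F, B8=E
test 9 (r=-2, x=1, y=4) fires B1->T, B6->T, B6->F, B8->E, B7->T, B8->E, B7->T, B8->S, B7->F; hits B1=T, B6=T, B6=F, B7=T, B7=F, B8=S, B8=E
the full pool covers 12 outcomes: B1=T, B1=F, B2=F, B4=F, B5=S, B5=E, B6=T, B6=F, B7=T, B7=F, B8=S, B8=E
size 1 is not enough: best union over all size-1 subsets is 10/12
size 2 is not enough: best union over all size-2 subsets is 11/12
inputs {1, 2, 4} (size 3) cover everything; no size-3 subset with a lexicographically smaller index list covers all 12
Answer: 1, 2, 4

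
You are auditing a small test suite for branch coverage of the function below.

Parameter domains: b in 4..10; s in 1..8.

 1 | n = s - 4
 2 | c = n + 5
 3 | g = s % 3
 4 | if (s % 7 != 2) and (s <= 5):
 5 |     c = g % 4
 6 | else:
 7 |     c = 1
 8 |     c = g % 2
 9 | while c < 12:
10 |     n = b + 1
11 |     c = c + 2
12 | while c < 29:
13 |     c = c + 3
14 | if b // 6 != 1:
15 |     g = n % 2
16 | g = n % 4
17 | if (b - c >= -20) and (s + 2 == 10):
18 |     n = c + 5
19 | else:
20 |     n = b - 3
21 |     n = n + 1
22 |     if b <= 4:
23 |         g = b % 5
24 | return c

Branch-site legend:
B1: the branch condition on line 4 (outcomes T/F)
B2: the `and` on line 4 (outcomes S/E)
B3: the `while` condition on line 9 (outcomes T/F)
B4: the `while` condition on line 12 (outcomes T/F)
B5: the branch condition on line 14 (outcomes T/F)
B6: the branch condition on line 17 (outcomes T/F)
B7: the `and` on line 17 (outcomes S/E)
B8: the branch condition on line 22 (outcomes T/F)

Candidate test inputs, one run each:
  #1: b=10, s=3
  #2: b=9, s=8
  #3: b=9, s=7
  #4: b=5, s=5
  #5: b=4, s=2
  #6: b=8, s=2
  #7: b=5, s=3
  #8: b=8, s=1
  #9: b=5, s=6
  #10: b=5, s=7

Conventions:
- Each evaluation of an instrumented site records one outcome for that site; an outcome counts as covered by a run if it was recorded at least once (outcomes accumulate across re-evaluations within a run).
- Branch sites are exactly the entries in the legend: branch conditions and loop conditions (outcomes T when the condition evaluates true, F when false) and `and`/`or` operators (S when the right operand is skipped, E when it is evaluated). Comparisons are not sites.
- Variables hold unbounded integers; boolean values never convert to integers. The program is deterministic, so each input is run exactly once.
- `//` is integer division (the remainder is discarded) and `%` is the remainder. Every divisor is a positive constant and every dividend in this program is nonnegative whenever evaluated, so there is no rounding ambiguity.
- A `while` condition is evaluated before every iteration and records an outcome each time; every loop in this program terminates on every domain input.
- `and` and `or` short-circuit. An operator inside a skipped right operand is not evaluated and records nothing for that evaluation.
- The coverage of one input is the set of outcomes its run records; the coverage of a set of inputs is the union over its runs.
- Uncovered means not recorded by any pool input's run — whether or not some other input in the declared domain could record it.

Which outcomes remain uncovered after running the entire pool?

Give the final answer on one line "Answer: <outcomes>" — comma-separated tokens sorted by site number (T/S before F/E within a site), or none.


#1 (b=10, s=3) -> covered: B1=T, B2=E, B3=T, B3=F, B4=T, B4=F, B5=F, B6=F, B7=E, B8=F
#2 (b=9, s=8) -> covered: B1=F, B2=E, B3=T, B3=F, B4=T, B4=F, B5=F, B6=F, B7=S, B8=F
#3 (b=9, s=7) -> covered: B1=F, B2=E, B3=T, B3=F, B4=T, B4=F, B5=F, B6=F, B7=S, B8=F
#4 (b=5, s=5) -> covered: B1=T, B2=E, B3=T, B3=F, B4=T, B4=F, B5=T, B6=F, B7=S, B8=F
#5 (b=4, s=2) -> covered: B1=F, B2=S, B3=T, B3=F, B4=T, B4=F, B5=T, B6=F, B7=S, B8=T
#6 (b=8, s=2) -> covered: B1=F, B2=S, B3=T, B3=F, B4=T, B4=F, B5=F, B6=F, B7=S, B8=F
#7 (b=5, s=3) -> covered: B1=T, B2=E, B3=T, B3=F, B4=T, B4=F, B5=T, B6=F, B7=S, B8=F
#8 (b=8, s=1) -> covered: B1=T, B2=E, B3=T, B3=F, B4=T, B4=F, B5=F, B6=F, B7=S, B8=F
#9 (b=5, s=6) -> covered: B1=F, B2=E, B3=T, B3=F, B4=T, B4=F, B5=T, B6=F, B7=S, B8=F
#10 (b=5, s=7) -> covered: B1=F, B2=E, B3=T, B3=F, B4=T, B4=F, B5=T, B6=F, B7=S, B8=F
union over the pool: B1=T, B1=F, B2=S, B2=E, B3=T, B3=F, B4=T, B4=F, B5=T, B5=F, B6=F, B7=S, B7=E, B8=T, B8=F
uncovered (1 of 16): B6=T
Answer: B6=T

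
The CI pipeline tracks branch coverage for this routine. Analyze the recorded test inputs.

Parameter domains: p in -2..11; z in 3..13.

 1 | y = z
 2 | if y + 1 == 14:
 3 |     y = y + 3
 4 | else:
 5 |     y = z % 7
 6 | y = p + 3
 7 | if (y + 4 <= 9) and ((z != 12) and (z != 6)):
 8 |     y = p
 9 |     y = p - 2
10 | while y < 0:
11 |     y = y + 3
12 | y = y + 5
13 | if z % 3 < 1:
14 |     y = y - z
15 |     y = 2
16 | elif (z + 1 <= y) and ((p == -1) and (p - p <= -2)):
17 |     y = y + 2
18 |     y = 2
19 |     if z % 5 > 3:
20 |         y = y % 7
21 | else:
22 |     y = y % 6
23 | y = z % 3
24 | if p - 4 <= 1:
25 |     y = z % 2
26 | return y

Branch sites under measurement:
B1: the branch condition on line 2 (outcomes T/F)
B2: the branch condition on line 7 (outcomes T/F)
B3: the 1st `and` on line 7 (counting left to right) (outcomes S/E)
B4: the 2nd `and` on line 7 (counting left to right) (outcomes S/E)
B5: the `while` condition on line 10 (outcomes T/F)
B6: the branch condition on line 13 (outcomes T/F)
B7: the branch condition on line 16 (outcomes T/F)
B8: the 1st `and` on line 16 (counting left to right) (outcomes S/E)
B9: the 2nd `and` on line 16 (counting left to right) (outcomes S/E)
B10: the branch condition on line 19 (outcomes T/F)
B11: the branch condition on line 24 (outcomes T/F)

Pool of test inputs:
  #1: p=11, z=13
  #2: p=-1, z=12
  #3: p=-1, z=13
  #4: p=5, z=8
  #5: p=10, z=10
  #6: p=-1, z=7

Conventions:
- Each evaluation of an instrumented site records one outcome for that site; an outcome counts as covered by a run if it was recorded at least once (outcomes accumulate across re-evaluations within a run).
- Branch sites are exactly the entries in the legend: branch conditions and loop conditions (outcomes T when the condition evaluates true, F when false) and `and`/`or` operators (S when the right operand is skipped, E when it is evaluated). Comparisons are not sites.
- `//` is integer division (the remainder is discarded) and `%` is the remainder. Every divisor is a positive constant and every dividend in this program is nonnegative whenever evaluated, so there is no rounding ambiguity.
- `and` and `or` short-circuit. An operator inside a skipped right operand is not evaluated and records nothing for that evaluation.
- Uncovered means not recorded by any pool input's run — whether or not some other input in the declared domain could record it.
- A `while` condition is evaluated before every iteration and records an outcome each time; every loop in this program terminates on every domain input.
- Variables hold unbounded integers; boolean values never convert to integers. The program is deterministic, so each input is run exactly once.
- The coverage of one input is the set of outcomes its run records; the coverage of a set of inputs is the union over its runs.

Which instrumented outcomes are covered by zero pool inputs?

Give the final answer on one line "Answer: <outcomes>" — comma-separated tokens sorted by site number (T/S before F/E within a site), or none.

test 1 (p=11, z=13) fires B1->T, B3->S, B2->F, B5->F, B6->F, B8->E, B9->S, B7->F, B11->F; hits B1=T, B2=F, B3=S, B5=F, B6=F, B7=F, B8=E, B9=S, B11=F
test 2 (p=-1, z=12) fires B1->F, B3->E, B4->S, B2->F, B5->F, B6->T, B11->T; hits B1=F, B2=F, B3=E, B4=S, B5=F, B6=T, B11=T
test 3 (p=-1, z=13) fires B1->T, B3->E, B4->E, B2->T, B5->T, B5->F, B6->F, B8->S, B7->F, B11->T; hits B1=T, B2=T, B3=E, B4=E, B5=T, B5=F, B6=F, B7=F, B8=S, B11=T
test 4 (p=5, z=8) fires B1->F, B3->S, B2->F, B5->F, B6->F, B8->E, B9->S, B7->F, B11->T; hits B1=F, B2=F, B3=S, B5=F, B6=F, B7=F, B8=E, B9=S, B11=T
test 5 (p=10, z=10) fires B1->F, B3->S, B2->F, B5->F, B6->F, B8->E, B9->S, B7->F, B11->F; hits B1=F, B2=F, B3=S, B5=F, B6=F, B7=F, B8=E, B9=S, B11=F
test 6 (p=-1, z=7) fires B1->F, B3->E, B4->E, B2->T, B5->T, B5->F, B6->F, B8->S, B7->F, B11->T; hits B1=F, B2=T, B3=E, B4=E, B5=T, B5=F, B6=F, B7=F, B8=S, B11=T
union over the pool: B1=T, B1=F, B2=T, B2=F, B3=S, B3=E, B4=S, B4=E, B5=T, B5=F, B6=T, B6=F, B7=F, B8=S, B8=E, B9=S, B11=T, B11=F
uncovered (4 of 22): B7=T, B9=E, B10=T, B10=F

Answer: B7=T, B9=E, B10=T, B10=F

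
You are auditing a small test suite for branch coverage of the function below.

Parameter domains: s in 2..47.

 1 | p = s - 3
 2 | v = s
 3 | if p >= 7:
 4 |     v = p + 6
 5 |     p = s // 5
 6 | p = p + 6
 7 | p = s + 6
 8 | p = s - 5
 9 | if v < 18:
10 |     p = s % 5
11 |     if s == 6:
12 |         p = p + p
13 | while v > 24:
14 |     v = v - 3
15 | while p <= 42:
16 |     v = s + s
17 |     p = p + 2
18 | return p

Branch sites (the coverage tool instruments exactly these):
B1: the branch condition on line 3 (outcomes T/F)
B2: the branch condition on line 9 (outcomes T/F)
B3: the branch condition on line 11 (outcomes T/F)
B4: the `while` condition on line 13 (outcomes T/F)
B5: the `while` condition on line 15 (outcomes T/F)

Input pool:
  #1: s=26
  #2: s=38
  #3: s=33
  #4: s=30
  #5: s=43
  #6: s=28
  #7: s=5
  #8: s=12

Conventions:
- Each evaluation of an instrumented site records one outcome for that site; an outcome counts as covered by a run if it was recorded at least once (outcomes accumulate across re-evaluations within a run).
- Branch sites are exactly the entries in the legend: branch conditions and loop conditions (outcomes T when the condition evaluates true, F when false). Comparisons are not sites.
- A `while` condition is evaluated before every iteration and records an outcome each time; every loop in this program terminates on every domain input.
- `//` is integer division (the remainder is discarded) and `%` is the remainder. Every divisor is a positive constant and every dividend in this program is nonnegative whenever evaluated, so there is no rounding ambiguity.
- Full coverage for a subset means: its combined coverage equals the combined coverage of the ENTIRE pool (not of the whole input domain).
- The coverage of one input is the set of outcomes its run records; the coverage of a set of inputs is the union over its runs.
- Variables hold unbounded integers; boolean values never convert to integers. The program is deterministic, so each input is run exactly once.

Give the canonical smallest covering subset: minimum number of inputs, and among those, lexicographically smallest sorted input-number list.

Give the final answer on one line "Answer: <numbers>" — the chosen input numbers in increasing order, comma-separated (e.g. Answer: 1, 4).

run #1 (s=26) runs B1->T, B2->F, B4->T, B4->T, B4->F, B5->T, B5->T, B5->T, B5->T, B5->T, B5->T, B5->T, B5->T, B5->T, ...; records B1=T, B2=F, B4=T, B4=F, B5=T, B5=F
run #2 (s=38) runs B1->T, B2->F, B4->T, B4->T, B4->T, B4->T, B4->T, B4->T, B4->F, B5->T, B5->T, B5->T, B5->T, B5->T, ...; records B1=T, B2=F, B4=T, B4=F, B5=T, B5=F
run #3 (s=33) runs B1->T, B2->F, B4->T, B4->T, B4->T, B4->T, B4->F, B5->T, B5->T, B5->T, B5->T, B5->T, B5->T, B5->T, ...; records B1=T, B2=F, B4=T, B4=F, B5=T, B5=F
run #4 (s=30) runs B1->T, B2->F, B4->T, B4->T, B4->T, B4->F, B5->T, B5->T, B5->T, B5->T, B5->T, B5->T, B5->T, B5->T, ...; records B1=T, B2=F, B4=T, B4=F, B5=T, B5=F
run #5 (s=43) runs B1->T, B2->F, B4->T, B4->T, B4->T, B4->T, B4->T, B4->T, B4->T, B4->T, B4->F, B5->T, B5->T, B5->T, ...; records B1=T, B2=F, B4=T, B4=F, B5=T, B5=F
run #6 (s=28) runs B1->T, B2->F, B4->T, B4->T, B4->T, B4->F, B5->T, B5->T, B5->T, B5->T, B5->T, B5->T, B5->T, B5->T, ...; records B1=T, B2=F, B4=T, B4=F, B5=T, B5=F
run #7 (s=5) runs B1->F, B2->T, B3->F, B4->F, B5->T, B5->T, B5->T, B5->T, B5->T, B5->T, B5->T, B5->T, B5->T, B5->T, ...; records B1=F, B2=T, B3=F, B4=F, B5=T, B5=F
run #8 (s=12) runs B1->T, B2->T, B3->F, B4->F, B5->T, B5->T, B5->T, B5->T, B5->T, B5->T, B5->T, B5->T, B5->T, B5->T, ...; records B1=T, B2=T, B3=F, B4=F, B5=T, B5=F
the full pool covers 9 outcomes: B1=T, B1=F, B2=T, B2=F, B3=F, B4=T, B4=F, B5=T, B5=F
size 1 is not enough: best union over all size-1 subsets is 6/9
the canonical winner is {1, 7}: size 2, full 9-outcome coverage, earliest index list among size-2 covers

Answer: 1, 7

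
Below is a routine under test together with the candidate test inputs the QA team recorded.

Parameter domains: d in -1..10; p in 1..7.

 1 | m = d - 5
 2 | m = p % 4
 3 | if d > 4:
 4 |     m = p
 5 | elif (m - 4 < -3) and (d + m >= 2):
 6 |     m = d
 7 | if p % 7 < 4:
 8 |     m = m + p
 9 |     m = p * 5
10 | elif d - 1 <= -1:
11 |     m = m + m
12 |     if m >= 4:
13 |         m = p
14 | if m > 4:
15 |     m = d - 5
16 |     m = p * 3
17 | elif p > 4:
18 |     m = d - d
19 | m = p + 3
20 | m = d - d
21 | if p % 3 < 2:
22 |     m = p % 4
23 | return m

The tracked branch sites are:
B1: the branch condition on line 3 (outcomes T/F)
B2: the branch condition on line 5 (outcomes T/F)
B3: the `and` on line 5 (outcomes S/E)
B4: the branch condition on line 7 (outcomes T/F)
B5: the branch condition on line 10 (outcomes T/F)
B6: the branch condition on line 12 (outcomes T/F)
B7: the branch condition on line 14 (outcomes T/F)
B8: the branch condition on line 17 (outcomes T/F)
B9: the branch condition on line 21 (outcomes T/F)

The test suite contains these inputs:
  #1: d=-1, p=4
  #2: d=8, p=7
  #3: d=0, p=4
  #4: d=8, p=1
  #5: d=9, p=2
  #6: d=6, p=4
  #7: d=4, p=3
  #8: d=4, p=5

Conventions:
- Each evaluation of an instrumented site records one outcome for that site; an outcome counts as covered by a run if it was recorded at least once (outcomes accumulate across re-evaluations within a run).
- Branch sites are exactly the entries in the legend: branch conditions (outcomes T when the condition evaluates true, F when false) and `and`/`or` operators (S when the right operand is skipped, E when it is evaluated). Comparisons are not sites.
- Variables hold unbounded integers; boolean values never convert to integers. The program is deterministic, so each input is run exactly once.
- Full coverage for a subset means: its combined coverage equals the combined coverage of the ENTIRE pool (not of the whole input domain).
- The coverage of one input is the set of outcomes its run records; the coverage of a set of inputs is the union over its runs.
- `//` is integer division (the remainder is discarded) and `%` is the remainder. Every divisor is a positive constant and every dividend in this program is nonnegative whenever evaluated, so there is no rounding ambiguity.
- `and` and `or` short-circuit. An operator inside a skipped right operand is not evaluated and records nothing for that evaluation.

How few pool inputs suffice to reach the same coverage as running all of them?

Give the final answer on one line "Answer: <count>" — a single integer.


#1 (d=-1, p=4) -> B1->F, B3->E, B2->F, B4->F, B5->T, B6->F, B7->F, B8->F, B9->T; covered: B1=F, B2=F, B3=E, B4=F, B5=T, B6=F, B7=F, B8=F, B9=T
#2 (d=8, p=7) -> B1->T, B4->T, B7->T, B9->T; covered: B1=T, B4=T, B7=T, B9=T
#3 (d=0, p=4) -> B1->F, B3->E, B2->F, B4->F, B5->T, B6->F, B7->F, B8->F, B9->T; covered: B1=F, B2=F, B3=E, B4=F, B5=T, B6=F, B7=F, B8=F, B9=T
#4 (d=8, p=1) -> B1->T, B4->T, B7->T, B9->T; covered: B1=T, B4=T, B7=T, B9=T
#5 (d=9, p=2) -> B1->T, B4->T, B7->T, B9->F; covered: B1=T, B4=T, B7=T, B9=F
#6 (d=6, p=4) -> B1->T, B4->F, B5->F, B7->F, B8->F, B9->T; covered: B1=T, B4=F, B5=F, B7=F, B8=F, B9=T
#7 (d=4, p=3) -> B1->F, B3->S, B2->F, B4->T, B7->T, B9->T; covered: B1=F, B2=F, B3=S, B4=T, B7=T, B9=T
#8 (d=4, p=5) -> B1->F, B3->S, B2->F, B4->F, B5->F, B7->F, B8->T, B9->F; covered: B1=F, B2=F, B3=S, B4=F, B5=F, B7=F, B8=T, B9=F
union over all inputs: B1=T, B1=F, B2=F, B3=S, B3=E, B4=T, B4=F, B5=T, B5=F, B6=F, B7=T, B7=F, B8=T, B8=F, B9=T, B9=F (16 outcomes)
checked all size-1 subsets: none covers 16 outcomes (max 9/16)
checked all size-2 subsets: none covers 16 outcomes (max 13/16)
size 3: inputs {1, 2, 8} cover all 16 outcomes, and no lexicographically smaller subset of this size does
Answer: 3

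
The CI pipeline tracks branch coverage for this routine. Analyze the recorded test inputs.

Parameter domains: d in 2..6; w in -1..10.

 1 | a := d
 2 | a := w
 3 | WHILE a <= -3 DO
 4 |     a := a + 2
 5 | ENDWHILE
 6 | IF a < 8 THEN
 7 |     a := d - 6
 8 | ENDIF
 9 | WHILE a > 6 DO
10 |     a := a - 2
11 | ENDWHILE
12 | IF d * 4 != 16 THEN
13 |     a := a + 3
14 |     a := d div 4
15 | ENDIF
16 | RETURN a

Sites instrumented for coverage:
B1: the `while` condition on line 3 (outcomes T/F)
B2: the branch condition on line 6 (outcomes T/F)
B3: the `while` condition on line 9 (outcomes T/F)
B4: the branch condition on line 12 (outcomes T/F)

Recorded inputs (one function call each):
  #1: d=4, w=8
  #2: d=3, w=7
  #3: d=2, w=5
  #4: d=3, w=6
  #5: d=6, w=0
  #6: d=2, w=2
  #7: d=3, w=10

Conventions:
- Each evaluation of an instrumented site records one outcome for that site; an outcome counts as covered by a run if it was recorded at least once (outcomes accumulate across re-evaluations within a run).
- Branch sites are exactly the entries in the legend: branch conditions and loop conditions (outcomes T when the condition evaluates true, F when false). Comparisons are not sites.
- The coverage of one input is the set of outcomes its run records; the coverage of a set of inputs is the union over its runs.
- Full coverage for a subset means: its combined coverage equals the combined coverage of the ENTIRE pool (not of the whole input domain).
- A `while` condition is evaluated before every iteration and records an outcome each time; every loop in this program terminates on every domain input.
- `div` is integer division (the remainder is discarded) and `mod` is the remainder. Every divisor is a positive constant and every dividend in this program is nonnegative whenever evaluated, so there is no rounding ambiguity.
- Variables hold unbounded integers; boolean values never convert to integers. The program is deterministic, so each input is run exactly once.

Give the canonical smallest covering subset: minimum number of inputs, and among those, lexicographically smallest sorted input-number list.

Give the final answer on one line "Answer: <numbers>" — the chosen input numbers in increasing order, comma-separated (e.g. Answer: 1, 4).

#1 (d=4, w=8) -> B1->F, B2->F, B3->T, B3->F, B4->F; covered: B1=F, B2=F, B3=T, B3=F, B4=F
#2 (d=3, w=7) -> B1->F, B2->T, B3->F, B4->T; covered: B1=F, B2=T, B3=F, B4=T
#3 (d=2, w=5) -> B1->F, B2->T, B3->F, B4->T; covered: B1=F, B2=T, B3=F, B4=T
#4 (d=3, w=6) -> B1->F, B2->T, B3->F, B4->T; covered: B1=F, B2=T, B3=F, B4=T
#5 (d=6, w=0) -> B1->F, B2->T, B3->F, B4->T; covered: B1=F, B2=T, B3=F, B4=T
#6 (d=2, w=2) -> B1->F, B2->T, B3->F, B4->T; covered: B1=F, B2=T, B3=F, B4=T
#7 (d=3, w=10) -> B1->F, B2->F, B3->T, B3->T, B3->F, B4->T; covered: B1=F, B2=F, B3=T, B3=F, B4=T
the full pool covers 7 outcomes: B1=F, B2=T, B2=F, B3=T, B3=F, B4=T, B4=F
size 1 is not enough: best union over all size-1 subsets is 5/7
inputs {1, 2} (size 2) cover everything; no size-2 subset with a lexicographically smaller index list covers all 7

Answer: 1, 2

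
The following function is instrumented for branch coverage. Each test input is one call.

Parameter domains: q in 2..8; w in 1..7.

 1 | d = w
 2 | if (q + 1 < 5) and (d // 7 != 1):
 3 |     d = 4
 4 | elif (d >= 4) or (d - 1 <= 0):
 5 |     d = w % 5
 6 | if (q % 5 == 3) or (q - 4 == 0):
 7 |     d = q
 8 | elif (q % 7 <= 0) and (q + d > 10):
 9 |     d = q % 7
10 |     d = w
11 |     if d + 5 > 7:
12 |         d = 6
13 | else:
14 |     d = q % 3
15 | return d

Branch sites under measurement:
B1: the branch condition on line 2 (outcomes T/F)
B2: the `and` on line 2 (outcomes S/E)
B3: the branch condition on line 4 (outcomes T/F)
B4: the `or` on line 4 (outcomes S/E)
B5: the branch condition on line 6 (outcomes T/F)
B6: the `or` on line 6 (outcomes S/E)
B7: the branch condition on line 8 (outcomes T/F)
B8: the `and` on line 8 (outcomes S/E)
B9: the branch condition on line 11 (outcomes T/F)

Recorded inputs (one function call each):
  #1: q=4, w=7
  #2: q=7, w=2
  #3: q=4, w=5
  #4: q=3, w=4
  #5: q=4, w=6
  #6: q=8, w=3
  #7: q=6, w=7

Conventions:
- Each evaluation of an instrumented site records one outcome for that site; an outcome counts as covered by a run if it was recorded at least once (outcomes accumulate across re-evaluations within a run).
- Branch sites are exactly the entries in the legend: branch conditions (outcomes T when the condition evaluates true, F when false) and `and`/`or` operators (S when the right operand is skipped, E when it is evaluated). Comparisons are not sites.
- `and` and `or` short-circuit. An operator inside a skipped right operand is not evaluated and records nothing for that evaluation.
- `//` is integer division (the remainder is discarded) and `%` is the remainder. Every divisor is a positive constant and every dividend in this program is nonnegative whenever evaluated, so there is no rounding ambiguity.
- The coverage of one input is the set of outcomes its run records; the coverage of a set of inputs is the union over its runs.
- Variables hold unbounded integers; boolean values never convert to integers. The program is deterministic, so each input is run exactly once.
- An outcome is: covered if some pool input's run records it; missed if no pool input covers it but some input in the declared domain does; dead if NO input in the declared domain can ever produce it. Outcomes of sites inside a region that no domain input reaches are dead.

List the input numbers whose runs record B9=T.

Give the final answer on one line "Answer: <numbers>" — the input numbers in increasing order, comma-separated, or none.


input #1 (q=4, w=7): misses B9=T
input #2 (q=7, w=2): misses B9=T
input #3 (q=4, w=5): misses B9=T
input #4 (q=3, w=4): misses B9=T
input #5 (q=4, w=6): misses B9=T
input #6 (q=8, w=3): misses B9=T
input #7 (q=6, w=7): misses B9=T
Answer: none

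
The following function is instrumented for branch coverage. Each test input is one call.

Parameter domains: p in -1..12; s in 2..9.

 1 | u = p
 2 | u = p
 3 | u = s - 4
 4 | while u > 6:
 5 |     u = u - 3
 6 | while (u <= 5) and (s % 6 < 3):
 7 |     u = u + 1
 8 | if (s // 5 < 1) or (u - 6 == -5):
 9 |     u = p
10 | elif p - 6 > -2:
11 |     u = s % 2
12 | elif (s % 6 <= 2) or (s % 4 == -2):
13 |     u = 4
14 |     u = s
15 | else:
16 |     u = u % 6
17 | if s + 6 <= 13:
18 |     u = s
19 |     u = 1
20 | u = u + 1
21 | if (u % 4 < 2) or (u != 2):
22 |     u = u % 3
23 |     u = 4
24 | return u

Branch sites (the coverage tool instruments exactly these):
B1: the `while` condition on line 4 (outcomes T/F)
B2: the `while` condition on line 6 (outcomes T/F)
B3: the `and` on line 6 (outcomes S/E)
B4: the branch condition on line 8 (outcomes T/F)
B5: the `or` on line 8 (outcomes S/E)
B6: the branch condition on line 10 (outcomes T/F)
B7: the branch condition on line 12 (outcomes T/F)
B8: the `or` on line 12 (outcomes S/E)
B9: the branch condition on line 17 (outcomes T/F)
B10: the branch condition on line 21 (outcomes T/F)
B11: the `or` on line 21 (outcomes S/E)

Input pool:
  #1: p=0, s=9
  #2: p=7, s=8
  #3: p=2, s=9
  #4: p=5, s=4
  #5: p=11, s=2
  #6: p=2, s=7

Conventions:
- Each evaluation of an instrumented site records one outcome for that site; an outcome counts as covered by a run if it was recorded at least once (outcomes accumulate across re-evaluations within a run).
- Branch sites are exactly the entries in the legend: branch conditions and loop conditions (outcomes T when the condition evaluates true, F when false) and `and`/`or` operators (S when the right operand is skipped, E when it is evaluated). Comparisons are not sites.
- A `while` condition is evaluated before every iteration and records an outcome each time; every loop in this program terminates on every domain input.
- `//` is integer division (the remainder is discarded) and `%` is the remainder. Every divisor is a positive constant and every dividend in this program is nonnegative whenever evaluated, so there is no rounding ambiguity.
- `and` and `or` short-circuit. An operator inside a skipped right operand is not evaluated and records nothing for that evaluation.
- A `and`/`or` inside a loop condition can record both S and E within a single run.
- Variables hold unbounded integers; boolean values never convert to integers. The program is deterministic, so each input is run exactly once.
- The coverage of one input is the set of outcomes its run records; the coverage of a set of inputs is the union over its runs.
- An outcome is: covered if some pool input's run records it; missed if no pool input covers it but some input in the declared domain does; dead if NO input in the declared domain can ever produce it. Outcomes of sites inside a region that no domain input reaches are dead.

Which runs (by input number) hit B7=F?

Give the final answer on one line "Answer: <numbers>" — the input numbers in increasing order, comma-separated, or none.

input #1 (p=0, s=9): covers B7=F
input #2 (p=7, s=8): misses B7=F
input #3 (p=2, s=9): covers B7=F
input #4 (p=5, s=4): misses B7=F
input #5 (p=11, s=2): misses B7=F
input #6 (p=2, s=7): misses B7=F

Answer: 1, 3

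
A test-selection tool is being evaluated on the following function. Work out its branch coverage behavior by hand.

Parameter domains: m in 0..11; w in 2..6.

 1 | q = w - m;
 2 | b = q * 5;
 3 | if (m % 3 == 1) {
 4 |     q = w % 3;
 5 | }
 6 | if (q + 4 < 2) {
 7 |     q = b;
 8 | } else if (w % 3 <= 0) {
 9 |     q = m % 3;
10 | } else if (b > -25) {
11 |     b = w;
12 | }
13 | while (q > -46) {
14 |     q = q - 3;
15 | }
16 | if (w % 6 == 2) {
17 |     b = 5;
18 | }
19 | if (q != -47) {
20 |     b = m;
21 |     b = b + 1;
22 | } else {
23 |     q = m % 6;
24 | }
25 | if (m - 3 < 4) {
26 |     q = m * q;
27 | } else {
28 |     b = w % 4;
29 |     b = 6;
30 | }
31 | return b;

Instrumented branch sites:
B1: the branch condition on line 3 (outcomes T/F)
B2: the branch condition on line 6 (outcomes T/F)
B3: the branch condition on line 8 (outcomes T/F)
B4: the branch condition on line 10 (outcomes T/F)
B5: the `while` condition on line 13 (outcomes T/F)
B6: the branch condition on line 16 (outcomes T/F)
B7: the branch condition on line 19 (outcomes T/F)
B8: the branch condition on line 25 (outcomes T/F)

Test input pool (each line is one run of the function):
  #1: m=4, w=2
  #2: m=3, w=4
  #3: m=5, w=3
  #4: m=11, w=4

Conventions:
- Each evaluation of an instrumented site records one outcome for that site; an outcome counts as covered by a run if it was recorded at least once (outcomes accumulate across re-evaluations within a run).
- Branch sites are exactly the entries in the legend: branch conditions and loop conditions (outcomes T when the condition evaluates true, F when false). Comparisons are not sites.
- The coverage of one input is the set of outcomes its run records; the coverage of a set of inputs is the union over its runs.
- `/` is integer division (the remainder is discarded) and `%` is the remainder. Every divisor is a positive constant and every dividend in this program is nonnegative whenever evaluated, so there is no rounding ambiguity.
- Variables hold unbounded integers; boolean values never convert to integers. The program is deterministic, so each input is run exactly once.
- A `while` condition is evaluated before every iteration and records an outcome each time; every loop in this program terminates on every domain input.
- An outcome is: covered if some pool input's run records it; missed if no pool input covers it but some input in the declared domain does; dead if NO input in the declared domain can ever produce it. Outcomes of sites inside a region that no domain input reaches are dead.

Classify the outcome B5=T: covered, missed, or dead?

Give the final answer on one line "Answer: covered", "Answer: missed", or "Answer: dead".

B5=T is recorded by pool input(s) 1, 2, 3, 4 -> covered

Answer: covered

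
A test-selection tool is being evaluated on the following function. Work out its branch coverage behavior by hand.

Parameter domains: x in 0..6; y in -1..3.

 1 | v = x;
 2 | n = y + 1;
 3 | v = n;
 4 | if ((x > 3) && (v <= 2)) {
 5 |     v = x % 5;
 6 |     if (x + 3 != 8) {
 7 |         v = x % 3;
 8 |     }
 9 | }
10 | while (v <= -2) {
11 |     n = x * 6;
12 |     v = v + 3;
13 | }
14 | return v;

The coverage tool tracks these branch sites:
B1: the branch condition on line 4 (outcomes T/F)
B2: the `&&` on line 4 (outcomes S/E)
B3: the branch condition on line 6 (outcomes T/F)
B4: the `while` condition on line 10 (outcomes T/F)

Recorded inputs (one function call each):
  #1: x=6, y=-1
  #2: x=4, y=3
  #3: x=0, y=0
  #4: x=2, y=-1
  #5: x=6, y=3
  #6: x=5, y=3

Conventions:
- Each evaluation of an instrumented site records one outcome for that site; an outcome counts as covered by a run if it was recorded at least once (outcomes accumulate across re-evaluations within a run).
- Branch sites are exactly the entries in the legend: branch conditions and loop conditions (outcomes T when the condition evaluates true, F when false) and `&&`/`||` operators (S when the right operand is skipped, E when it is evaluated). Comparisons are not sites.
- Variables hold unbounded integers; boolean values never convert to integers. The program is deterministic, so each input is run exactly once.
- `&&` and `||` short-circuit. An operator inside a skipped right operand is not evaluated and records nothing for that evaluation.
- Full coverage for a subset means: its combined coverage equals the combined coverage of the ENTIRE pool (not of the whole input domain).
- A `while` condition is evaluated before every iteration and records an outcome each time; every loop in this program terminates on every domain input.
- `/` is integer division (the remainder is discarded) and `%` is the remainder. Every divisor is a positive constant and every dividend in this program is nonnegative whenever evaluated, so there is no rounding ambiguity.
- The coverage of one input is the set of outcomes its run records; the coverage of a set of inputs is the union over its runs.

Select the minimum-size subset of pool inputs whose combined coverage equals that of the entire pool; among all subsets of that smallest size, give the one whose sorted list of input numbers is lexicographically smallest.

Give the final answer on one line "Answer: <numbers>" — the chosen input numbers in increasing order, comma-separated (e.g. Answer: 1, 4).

test 1 (x=6, y=-1) hits B1=T, B2=E, B3=T, B4=F
test 2 (x=4, y=3) hits B1=F, B2=E, B4=F
test 3 (x=0, y=0) hits B1=F, B2=S, B4=F
test 4 (x=2, y=-1) hits B1=F, B2=S, B4=F
test 5 (x=6, y=3) hits B1=F, B2=E, B4=F
test 6 (x=5, y=3) hits B1=F, B2=E, B4=F
union over all inputs: B1=T, B1=F, B2=S, B2=E, B3=T, B4=F (6 outcomes)
no size-1 subset reaches all 6 outcomes (best union: 4/6)
the canonical winner is {1, 3}: size 2, full 6-outcome coverage, earliest index list among size-2 covers

Answer: 1, 3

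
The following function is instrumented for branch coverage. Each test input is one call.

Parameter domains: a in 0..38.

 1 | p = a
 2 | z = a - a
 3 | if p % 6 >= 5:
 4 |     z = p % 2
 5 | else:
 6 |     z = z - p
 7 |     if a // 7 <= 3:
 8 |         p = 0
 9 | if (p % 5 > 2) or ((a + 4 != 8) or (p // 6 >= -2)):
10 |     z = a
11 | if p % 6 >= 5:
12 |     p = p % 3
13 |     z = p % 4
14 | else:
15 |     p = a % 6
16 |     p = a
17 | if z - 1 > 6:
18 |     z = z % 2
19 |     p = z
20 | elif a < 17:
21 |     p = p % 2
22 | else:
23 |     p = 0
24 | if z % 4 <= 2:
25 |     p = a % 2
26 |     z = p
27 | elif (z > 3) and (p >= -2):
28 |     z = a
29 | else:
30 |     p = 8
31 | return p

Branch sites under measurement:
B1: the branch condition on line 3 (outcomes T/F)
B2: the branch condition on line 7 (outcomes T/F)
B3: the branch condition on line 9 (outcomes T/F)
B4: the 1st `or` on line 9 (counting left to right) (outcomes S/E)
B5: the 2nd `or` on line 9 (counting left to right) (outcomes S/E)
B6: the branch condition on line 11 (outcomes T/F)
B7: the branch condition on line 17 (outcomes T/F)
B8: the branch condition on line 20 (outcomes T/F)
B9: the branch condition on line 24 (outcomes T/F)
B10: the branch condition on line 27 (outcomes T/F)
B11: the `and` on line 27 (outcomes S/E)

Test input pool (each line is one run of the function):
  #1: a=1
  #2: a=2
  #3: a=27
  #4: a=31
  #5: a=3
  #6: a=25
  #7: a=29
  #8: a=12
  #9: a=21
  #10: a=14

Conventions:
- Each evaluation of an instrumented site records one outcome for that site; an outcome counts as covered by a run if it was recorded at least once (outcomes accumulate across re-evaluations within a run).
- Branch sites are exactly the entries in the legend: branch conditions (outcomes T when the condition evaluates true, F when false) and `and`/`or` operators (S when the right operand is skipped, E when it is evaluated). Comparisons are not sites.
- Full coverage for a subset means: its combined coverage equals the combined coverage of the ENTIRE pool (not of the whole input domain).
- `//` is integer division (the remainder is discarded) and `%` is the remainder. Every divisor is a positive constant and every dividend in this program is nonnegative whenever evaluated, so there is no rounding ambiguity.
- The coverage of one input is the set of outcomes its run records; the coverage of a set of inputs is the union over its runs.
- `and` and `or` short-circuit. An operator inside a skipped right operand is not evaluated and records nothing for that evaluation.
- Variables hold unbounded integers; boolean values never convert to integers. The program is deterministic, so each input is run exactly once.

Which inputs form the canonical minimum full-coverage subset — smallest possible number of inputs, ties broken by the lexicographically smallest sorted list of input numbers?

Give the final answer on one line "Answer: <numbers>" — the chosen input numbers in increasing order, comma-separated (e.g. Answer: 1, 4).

test 1 (a=1) fires B1->F, B2->T, B4->E, B5->S, B3->T, B6->F, B7->F, B8->T, B9->T; hits B1=F, B2=T, B3=T, B4=E, B5=S, B6=F, B7=F, B8=T, B9=T
test 2 (a=2) fires B1->F, B2->T, B4->E, B5->S, B3->T, B6->F, B7->F, B8->T, B9->T; hits B1=F, B2=T, B3=T, B4=E, B5=S, B6=F, B7=F, B8=T, B9=T
test 3 (a=27) fires B1->F, B2->T, B4->E, B5->S, B3->T, B6->F, B7->T, B9->T; hits B1=F, B2=T, B3=T, B4=E, B5=S, B6=F, B7=T, B9=T
test 4 (a=31) fires B1->F, B2->F, B4->E, B5->S, B3->T, B6->F, B7->T, B9->T; hits B1=F, B2=F, B3=T, B4=E, B5=S, B6=F, B7=T, B9=T
test 5 (a=3) fires B1->F, B2->T, B4->E, B5->S, B3->T, B6->F, B7->F, B8->T, B9->F, B11->S, B10->F; hits B1=F, B2=T, B3=T, B4=E, B5=S, B6=F, B7=F, B8=T, B9=F, B10=F, B11=S
test 6 (a=25) fires B1->F, B2->T, B4->E, B5->S, B3->T, B6->F, B7->T, B9->T; hits B1=F, B2=T, B3=T, B4=E, B5=S, B6=F, B7=T, B9=T
test 7 (a=29) fires B1->T, B4->S, B3->T, B6->T, B7->F, B8->F, B9->T; hits B1=T, B3=T, B4=S, B6=T, B7=F, B8=F, B9=T
test 8 (a=12) fires B1->F, B2->T, B4->E, B5->S, B3->T, B6->F, B7->T, B9->T; hits B1=F, B2=T, B3=T, B4=E, B5=S, B6=F, B7=T, B9=T
test 9 (a=21) fires B1->F, B2->T, B4->E, B5->S, B3->T, B6->F, B7->T, B9->T; hits B1=F, B2=T, B3=T, B4=E, B5=S, B6=F, B7=T, B9=T
test 10 (a=14) fires B1->F, B2->T, B4->E, B5->S, B3->T, B6->F, B7->T, B9->T; hits B1=F, B2=T, B3=T, B4=E, B5=S, B6=F, B7=T, B9=T
pool-wide coverage (18 outcomes): B1=T, B1=F, B2=T, B2=F, B3=T, B4=S, B4=E, B5=S, B6=T, B6=F, B7=T, B7=F, B8=T, B8=F, B9=T, B9=F, B10=F, B11=S
checked all size-1 subsets: none covers 18 outcomes (max 11/18)
checked all size-2 subsets: none covers 18 outcomes (max 16/18)
size 3: inputs {4, 5, 7} cover all 18 outcomes, and no lexicographically smaller subset of this size does

Answer: 4, 5, 7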